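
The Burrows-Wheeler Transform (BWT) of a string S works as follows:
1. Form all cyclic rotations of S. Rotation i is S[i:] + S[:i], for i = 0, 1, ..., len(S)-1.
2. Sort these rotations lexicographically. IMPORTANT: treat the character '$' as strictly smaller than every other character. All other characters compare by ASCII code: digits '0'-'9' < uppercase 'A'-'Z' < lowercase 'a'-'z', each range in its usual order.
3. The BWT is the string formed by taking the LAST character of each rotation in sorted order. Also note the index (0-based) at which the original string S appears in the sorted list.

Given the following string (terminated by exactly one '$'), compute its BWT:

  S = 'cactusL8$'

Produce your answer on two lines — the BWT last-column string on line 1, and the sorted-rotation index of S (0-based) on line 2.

Answer: 8Lsc$auct
4

Derivation:
All 9 rotations (rotation i = S[i:]+S[:i]):
  rot[0] = cactusL8$
  rot[1] = actusL8$c
  rot[2] = ctusL8$ca
  rot[3] = tusL8$cac
  rot[4] = usL8$cact
  rot[5] = sL8$cactu
  rot[6] = L8$cactus
  rot[7] = 8$cactusL
  rot[8] = $cactusL8
Sorted (with $ < everything):
  sorted[0] = $cactusL8  (last char: '8')
  sorted[1] = 8$cactusL  (last char: 'L')
  sorted[2] = L8$cactus  (last char: 's')
  sorted[3] = actusL8$c  (last char: 'c')
  sorted[4] = cactusL8$  (last char: '$')
  sorted[5] = ctusL8$ca  (last char: 'a')
  sorted[6] = sL8$cactu  (last char: 'u')
  sorted[7] = tusL8$cac  (last char: 'c')
  sorted[8] = usL8$cact  (last char: 't')
Last column: 8Lsc$auct
Original string S is at sorted index 4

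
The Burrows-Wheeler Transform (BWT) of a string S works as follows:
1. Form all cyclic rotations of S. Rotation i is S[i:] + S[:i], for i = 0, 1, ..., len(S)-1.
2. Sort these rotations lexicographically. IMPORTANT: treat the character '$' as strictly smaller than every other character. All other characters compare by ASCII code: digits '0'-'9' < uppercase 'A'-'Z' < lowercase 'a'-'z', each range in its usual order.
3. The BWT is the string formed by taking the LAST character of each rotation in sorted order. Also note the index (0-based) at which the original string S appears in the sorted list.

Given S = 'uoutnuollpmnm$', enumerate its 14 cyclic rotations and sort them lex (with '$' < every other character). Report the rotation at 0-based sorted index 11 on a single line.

Answer: uollpmnm$uoutn

Derivation:
All 14 rotations (rotation i = S[i:]+S[:i]):
  rot[0] = uoutnuollpmnm$
  rot[1] = outnuollpmnm$u
  rot[2] = utnuollpmnm$uo
  rot[3] = tnuollpmnm$uou
  rot[4] = nuollpmnm$uout
  rot[5] = uollpmnm$uoutn
  rot[6] = ollpmnm$uoutnu
  rot[7] = llpmnm$uoutnuo
  rot[8] = lpmnm$uoutnuol
  rot[9] = pmnm$uoutnuoll
  rot[10] = mnm$uoutnuollp
  rot[11] = nm$uoutnuollpm
  rot[12] = m$uoutnuollpmn
  rot[13] = $uoutnuollpmnm
Sorted (with $ < everything):
  sorted[0] = $uoutnuollpmnm
  sorted[1] = llpmnm$uoutnuo
  sorted[2] = lpmnm$uoutnuol
  sorted[3] = m$uoutnuollpmn
  sorted[4] = mnm$uoutnuollp
  sorted[5] = nm$uoutnuollpm
  sorted[6] = nuollpmnm$uout
  sorted[7] = ollpmnm$uoutnu
  sorted[8] = outnuollpmnm$u
  sorted[9] = pmnm$uoutnuoll
  sorted[10] = tnuollpmnm$uou
  sorted[11] = uollpmnm$uoutn
  sorted[12] = uoutnuollpmnm$
  sorted[13] = utnuollpmnm$uo
sorted[11] = uollpmnm$uoutn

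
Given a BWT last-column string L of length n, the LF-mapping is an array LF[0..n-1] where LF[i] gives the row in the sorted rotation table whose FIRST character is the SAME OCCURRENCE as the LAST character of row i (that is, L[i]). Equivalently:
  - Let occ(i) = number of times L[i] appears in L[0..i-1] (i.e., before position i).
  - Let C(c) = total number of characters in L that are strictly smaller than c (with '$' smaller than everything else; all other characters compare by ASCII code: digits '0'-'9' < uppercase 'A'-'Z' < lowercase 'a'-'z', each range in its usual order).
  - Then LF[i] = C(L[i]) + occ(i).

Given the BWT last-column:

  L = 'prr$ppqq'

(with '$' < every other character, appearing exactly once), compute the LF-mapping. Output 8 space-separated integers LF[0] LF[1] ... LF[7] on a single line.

Answer: 1 6 7 0 2 3 4 5

Derivation:
Char counts: '$':1, 'p':3, 'q':2, 'r':2
C (first-col start): C('$')=0, C('p')=1, C('q')=4, C('r')=6
L[0]='p': occ=0, LF[0]=C('p')+0=1+0=1
L[1]='r': occ=0, LF[1]=C('r')+0=6+0=6
L[2]='r': occ=1, LF[2]=C('r')+1=6+1=7
L[3]='$': occ=0, LF[3]=C('$')+0=0+0=0
L[4]='p': occ=1, LF[4]=C('p')+1=1+1=2
L[5]='p': occ=2, LF[5]=C('p')+2=1+2=3
L[6]='q': occ=0, LF[6]=C('q')+0=4+0=4
L[7]='q': occ=1, LF[7]=C('q')+1=4+1=5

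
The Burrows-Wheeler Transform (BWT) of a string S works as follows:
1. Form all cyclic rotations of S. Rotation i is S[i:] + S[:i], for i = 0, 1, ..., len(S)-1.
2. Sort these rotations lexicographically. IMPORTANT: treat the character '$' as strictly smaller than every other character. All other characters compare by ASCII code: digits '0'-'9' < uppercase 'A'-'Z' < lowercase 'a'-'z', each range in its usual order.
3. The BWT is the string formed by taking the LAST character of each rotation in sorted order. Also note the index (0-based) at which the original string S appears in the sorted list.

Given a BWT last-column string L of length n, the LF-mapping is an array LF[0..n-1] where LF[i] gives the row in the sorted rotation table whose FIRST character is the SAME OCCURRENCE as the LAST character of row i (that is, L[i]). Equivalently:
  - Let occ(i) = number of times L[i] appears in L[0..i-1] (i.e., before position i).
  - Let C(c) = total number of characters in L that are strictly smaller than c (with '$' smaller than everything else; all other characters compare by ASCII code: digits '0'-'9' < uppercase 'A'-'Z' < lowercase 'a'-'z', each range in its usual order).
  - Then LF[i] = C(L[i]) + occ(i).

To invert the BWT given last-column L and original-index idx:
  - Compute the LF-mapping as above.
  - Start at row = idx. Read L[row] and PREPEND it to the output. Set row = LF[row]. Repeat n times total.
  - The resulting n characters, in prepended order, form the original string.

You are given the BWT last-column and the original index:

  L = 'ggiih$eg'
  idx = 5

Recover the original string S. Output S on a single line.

LF mapping: 2 3 6 7 5 0 1 4
Walk LF starting at row 5, prepending L[row]:
  step 1: row=5, L[5]='$', prepend. Next row=LF[5]=0
  step 2: row=0, L[0]='g', prepend. Next row=LF[0]=2
  step 3: row=2, L[2]='i', prepend. Next row=LF[2]=6
  step 4: row=6, L[6]='e', prepend. Next row=LF[6]=1
  step 5: row=1, L[1]='g', prepend. Next row=LF[1]=3
  step 6: row=3, L[3]='i', prepend. Next row=LF[3]=7
  step 7: row=7, L[7]='g', prepend. Next row=LF[7]=4
  step 8: row=4, L[4]='h', prepend. Next row=LF[4]=5
Reversed output: hgigeig$

Answer: hgigeig$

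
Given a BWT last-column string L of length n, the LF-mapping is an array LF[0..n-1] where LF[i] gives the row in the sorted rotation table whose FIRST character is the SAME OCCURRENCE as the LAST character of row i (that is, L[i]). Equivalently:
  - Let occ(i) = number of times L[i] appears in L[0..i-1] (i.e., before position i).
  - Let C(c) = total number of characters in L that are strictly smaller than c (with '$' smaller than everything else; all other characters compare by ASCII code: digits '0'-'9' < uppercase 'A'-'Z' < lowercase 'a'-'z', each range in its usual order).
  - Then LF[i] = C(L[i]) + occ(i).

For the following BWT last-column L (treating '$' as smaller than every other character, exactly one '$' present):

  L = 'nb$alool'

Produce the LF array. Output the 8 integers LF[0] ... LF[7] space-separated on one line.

Answer: 5 2 0 1 3 6 7 4

Derivation:
Char counts: '$':1, 'a':1, 'b':1, 'l':2, 'n':1, 'o':2
C (first-col start): C('$')=0, C('a')=1, C('b')=2, C('l')=3, C('n')=5, C('o')=6
L[0]='n': occ=0, LF[0]=C('n')+0=5+0=5
L[1]='b': occ=0, LF[1]=C('b')+0=2+0=2
L[2]='$': occ=0, LF[2]=C('$')+0=0+0=0
L[3]='a': occ=0, LF[3]=C('a')+0=1+0=1
L[4]='l': occ=0, LF[4]=C('l')+0=3+0=3
L[5]='o': occ=0, LF[5]=C('o')+0=6+0=6
L[6]='o': occ=1, LF[6]=C('o')+1=6+1=7
L[7]='l': occ=1, LF[7]=C('l')+1=3+1=4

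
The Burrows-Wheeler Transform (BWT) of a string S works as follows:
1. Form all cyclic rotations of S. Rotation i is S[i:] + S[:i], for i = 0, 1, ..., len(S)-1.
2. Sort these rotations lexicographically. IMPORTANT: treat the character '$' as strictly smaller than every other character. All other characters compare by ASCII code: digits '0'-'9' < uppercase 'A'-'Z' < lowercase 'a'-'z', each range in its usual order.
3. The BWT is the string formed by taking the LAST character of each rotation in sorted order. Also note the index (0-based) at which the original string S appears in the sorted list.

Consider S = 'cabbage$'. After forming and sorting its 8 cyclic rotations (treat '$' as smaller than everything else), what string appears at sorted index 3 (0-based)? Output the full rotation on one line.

Answer: bage$cab

Derivation:
All 8 rotations (rotation i = S[i:]+S[:i]):
  rot[0] = cabbage$
  rot[1] = abbage$c
  rot[2] = bbage$ca
  rot[3] = bage$cab
  rot[4] = age$cabb
  rot[5] = ge$cabba
  rot[6] = e$cabbag
  rot[7] = $cabbage
Sorted (with $ < everything):
  sorted[0] = $cabbage
  sorted[1] = abbage$c
  sorted[2] = age$cabb
  sorted[3] = bage$cab
  sorted[4] = bbage$ca
  sorted[5] = cabbage$
  sorted[6] = e$cabbag
  sorted[7] = ge$cabba
sorted[3] = bage$cab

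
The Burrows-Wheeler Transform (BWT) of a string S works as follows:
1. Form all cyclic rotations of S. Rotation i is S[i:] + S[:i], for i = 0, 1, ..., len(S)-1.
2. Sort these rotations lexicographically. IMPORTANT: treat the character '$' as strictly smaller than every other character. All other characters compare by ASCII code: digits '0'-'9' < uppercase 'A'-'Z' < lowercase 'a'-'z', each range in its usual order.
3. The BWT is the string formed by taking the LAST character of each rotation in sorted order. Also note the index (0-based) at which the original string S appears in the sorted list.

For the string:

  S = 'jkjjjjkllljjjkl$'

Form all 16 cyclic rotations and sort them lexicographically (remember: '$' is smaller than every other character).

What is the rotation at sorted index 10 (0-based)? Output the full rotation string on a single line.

Answer: kl$jkjjjjkllljjj

Derivation:
All 16 rotations (rotation i = S[i:]+S[:i]):
  rot[0] = jkjjjjkllljjjkl$
  rot[1] = kjjjjkllljjjkl$j
  rot[2] = jjjjkllljjjkl$jk
  rot[3] = jjjkllljjjkl$jkj
  rot[4] = jjkllljjjkl$jkjj
  rot[5] = jkllljjjkl$jkjjj
  rot[6] = kllljjjkl$jkjjjj
  rot[7] = llljjjkl$jkjjjjk
  rot[8] = lljjjkl$jkjjjjkl
  rot[9] = ljjjkl$jkjjjjkll
  rot[10] = jjjkl$jkjjjjklll
  rot[11] = jjkl$jkjjjjklllj
  rot[12] = jkl$jkjjjjkllljj
  rot[13] = kl$jkjjjjkllljjj
  rot[14] = l$jkjjjjkllljjjk
  rot[15] = $jkjjjjkllljjjkl
Sorted (with $ < everything):
  sorted[0] = $jkjjjjkllljjjkl
  sorted[1] = jjjjkllljjjkl$jk
  sorted[2] = jjjkl$jkjjjjklll
  sorted[3] = jjjkllljjjkl$jkj
  sorted[4] = jjkl$jkjjjjklllj
  sorted[5] = jjkllljjjkl$jkjj
  sorted[6] = jkjjjjkllljjjkl$
  sorted[7] = jkl$jkjjjjkllljj
  sorted[8] = jkllljjjkl$jkjjj
  sorted[9] = kjjjjkllljjjkl$j
  sorted[10] = kl$jkjjjjkllljjj
  sorted[11] = kllljjjkl$jkjjjj
  sorted[12] = l$jkjjjjkllljjjk
  sorted[13] = ljjjkl$jkjjjjkll
  sorted[14] = lljjjkl$jkjjjjkl
  sorted[15] = llljjjkl$jkjjjjk
sorted[10] = kl$jkjjjjkllljjj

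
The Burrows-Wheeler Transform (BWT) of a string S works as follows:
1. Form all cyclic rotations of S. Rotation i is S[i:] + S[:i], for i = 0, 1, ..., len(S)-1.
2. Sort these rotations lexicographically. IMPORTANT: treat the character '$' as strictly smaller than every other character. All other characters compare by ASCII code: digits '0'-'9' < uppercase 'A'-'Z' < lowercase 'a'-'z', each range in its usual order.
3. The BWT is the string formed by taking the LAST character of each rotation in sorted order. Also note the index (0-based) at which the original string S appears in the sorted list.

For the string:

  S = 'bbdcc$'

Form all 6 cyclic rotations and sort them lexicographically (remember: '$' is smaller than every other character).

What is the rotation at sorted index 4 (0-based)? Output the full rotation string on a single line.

All 6 rotations (rotation i = S[i:]+S[:i]):
  rot[0] = bbdcc$
  rot[1] = bdcc$b
  rot[2] = dcc$bb
  rot[3] = cc$bbd
  rot[4] = c$bbdc
  rot[5] = $bbdcc
Sorted (with $ < everything):
  sorted[0] = $bbdcc
  sorted[1] = bbdcc$
  sorted[2] = bdcc$b
  sorted[3] = c$bbdc
  sorted[4] = cc$bbd
  sorted[5] = dcc$bb
sorted[4] = cc$bbd

Answer: cc$bbd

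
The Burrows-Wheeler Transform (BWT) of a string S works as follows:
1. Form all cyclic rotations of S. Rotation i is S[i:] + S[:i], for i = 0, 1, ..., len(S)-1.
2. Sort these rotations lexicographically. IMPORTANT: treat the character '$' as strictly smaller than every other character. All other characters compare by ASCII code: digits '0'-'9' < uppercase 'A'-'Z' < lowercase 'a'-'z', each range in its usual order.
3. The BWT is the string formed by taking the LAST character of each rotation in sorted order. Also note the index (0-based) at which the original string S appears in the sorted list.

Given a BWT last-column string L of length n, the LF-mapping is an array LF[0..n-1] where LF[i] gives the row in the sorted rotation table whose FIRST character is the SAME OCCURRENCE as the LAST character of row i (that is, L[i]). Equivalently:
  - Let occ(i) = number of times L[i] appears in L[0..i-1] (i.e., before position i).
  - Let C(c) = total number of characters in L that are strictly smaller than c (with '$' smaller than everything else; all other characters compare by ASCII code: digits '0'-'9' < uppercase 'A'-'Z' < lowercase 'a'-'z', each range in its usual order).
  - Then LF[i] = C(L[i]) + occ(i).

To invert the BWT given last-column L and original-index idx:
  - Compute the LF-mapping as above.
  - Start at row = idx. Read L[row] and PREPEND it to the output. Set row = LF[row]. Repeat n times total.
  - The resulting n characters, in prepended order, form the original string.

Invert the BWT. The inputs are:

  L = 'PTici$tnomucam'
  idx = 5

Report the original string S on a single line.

Answer: communicatiTP$

Derivation:
LF mapping: 1 2 6 4 7 0 12 10 11 8 13 5 3 9
Walk LF starting at row 5, prepending L[row]:
  step 1: row=5, L[5]='$', prepend. Next row=LF[5]=0
  step 2: row=0, L[0]='P', prepend. Next row=LF[0]=1
  step 3: row=1, L[1]='T', prepend. Next row=LF[1]=2
  step 4: row=2, L[2]='i', prepend. Next row=LF[2]=6
  step 5: row=6, L[6]='t', prepend. Next row=LF[6]=12
  step 6: row=12, L[12]='a', prepend. Next row=LF[12]=3
  step 7: row=3, L[3]='c', prepend. Next row=LF[3]=4
  step 8: row=4, L[4]='i', prepend. Next row=LF[4]=7
  step 9: row=7, L[7]='n', prepend. Next row=LF[7]=10
  step 10: row=10, L[10]='u', prepend. Next row=LF[10]=13
  step 11: row=13, L[13]='m', prepend. Next row=LF[13]=9
  step 12: row=9, L[9]='m', prepend. Next row=LF[9]=8
  step 13: row=8, L[8]='o', prepend. Next row=LF[8]=11
  step 14: row=11, L[11]='c', prepend. Next row=LF[11]=5
Reversed output: communicatiTP$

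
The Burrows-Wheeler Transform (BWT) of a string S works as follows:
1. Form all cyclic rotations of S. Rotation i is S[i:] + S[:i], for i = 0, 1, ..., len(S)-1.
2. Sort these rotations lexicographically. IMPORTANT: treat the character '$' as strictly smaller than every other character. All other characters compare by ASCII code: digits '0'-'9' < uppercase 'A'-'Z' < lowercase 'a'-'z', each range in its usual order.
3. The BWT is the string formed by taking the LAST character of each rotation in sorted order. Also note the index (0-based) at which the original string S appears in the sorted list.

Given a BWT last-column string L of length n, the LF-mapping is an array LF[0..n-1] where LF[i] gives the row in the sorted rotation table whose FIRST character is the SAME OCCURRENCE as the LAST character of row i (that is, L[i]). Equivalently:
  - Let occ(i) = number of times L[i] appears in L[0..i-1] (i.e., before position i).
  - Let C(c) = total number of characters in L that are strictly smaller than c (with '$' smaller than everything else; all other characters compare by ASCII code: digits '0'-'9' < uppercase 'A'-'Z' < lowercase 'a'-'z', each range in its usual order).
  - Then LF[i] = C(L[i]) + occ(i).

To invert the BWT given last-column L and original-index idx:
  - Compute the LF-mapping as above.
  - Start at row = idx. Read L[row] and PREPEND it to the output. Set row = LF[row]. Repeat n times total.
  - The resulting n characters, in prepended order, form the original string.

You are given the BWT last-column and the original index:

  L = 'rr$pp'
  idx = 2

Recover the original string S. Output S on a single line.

Answer: prpr$

Derivation:
LF mapping: 3 4 0 1 2
Walk LF starting at row 2, prepending L[row]:
  step 1: row=2, L[2]='$', prepend. Next row=LF[2]=0
  step 2: row=0, L[0]='r', prepend. Next row=LF[0]=3
  step 3: row=3, L[3]='p', prepend. Next row=LF[3]=1
  step 4: row=1, L[1]='r', prepend. Next row=LF[1]=4
  step 5: row=4, L[4]='p', prepend. Next row=LF[4]=2
Reversed output: prpr$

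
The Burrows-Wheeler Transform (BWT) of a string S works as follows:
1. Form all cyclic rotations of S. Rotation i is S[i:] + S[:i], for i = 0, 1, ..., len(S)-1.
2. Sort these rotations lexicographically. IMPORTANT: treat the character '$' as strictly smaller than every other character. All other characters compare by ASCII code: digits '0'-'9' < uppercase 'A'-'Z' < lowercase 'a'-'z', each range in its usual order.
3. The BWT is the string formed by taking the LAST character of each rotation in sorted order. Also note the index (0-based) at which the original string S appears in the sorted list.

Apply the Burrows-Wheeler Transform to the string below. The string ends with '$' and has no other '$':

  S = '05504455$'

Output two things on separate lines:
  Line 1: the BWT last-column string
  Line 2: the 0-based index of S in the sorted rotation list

All 9 rotations (rotation i = S[i:]+S[:i]):
  rot[0] = 05504455$
  rot[1] = 5504455$0
  rot[2] = 504455$05
  rot[3] = 04455$055
  rot[4] = 4455$0550
  rot[5] = 455$05504
  rot[6] = 55$055044
  rot[7] = 5$0550445
  rot[8] = $05504455
Sorted (with $ < everything):
  sorted[0] = $05504455  (last char: '5')
  sorted[1] = 04455$055  (last char: '5')
  sorted[2] = 05504455$  (last char: '$')
  sorted[3] = 4455$0550  (last char: '0')
  sorted[4] = 455$05504  (last char: '4')
  sorted[5] = 5$0550445  (last char: '5')
  sorted[6] = 504455$05  (last char: '5')
  sorted[7] = 55$055044  (last char: '4')
  sorted[8] = 5504455$0  (last char: '0')
Last column: 55$045540
Original string S is at sorted index 2

Answer: 55$045540
2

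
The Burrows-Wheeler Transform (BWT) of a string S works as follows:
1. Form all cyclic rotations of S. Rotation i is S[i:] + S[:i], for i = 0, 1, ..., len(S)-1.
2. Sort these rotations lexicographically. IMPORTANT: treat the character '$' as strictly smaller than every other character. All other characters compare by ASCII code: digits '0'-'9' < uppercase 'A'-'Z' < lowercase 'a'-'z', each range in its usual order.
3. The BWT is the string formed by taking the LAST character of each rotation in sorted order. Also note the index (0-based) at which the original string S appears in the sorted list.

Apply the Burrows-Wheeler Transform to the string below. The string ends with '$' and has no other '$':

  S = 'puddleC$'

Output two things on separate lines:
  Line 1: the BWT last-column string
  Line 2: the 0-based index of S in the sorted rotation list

Answer: Ceudld$p
6

Derivation:
All 8 rotations (rotation i = S[i:]+S[:i]):
  rot[0] = puddleC$
  rot[1] = uddleC$p
  rot[2] = ddleC$pu
  rot[3] = dleC$pud
  rot[4] = leC$pudd
  rot[5] = eC$puddl
  rot[6] = C$puddle
  rot[7] = $puddleC
Sorted (with $ < everything):
  sorted[0] = $puddleC  (last char: 'C')
  sorted[1] = C$puddle  (last char: 'e')
  sorted[2] = ddleC$pu  (last char: 'u')
  sorted[3] = dleC$pud  (last char: 'd')
  sorted[4] = eC$puddl  (last char: 'l')
  sorted[5] = leC$pudd  (last char: 'd')
  sorted[6] = puddleC$  (last char: '$')
  sorted[7] = uddleC$p  (last char: 'p')
Last column: Ceudld$p
Original string S is at sorted index 6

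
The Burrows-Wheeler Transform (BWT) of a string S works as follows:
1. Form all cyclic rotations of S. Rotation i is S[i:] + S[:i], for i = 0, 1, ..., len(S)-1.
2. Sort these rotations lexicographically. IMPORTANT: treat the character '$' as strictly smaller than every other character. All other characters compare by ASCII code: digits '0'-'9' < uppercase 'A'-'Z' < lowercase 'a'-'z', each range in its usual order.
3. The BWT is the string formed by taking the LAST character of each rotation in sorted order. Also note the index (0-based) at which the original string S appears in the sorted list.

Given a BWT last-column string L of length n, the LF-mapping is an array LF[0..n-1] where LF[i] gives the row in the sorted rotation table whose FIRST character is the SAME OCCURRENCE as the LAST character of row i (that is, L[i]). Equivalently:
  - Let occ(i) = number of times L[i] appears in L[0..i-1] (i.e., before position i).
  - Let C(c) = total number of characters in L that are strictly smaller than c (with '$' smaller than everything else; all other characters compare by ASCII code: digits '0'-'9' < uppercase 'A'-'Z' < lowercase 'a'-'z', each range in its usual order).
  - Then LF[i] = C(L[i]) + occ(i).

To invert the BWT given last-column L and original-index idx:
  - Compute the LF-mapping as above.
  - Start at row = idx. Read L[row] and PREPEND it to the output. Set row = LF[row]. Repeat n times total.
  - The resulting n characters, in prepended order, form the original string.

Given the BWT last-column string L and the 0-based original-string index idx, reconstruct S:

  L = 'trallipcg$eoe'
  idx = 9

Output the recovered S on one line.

LF mapping: 12 11 1 7 8 6 10 2 5 0 3 9 4
Walk LF starting at row 9, prepending L[row]:
  step 1: row=9, L[9]='$', prepend. Next row=LF[9]=0
  step 2: row=0, L[0]='t', prepend. Next row=LF[0]=12
  step 3: row=12, L[12]='e', prepend. Next row=LF[12]=4
  step 4: row=4, L[4]='l', prepend. Next row=LF[4]=8
  step 5: row=8, L[8]='g', prepend. Next row=LF[8]=5
  step 6: row=5, L[5]='i', prepend. Next row=LF[5]=6
  step 7: row=6, L[6]='p', prepend. Next row=LF[6]=10
  step 8: row=10, L[10]='e', prepend. Next row=LF[10]=3
  step 9: row=3, L[3]='l', prepend. Next row=LF[3]=7
  step 10: row=7, L[7]='c', prepend. Next row=LF[7]=2
  step 11: row=2, L[2]='a', prepend. Next row=LF[2]=1
  step 12: row=1, L[1]='r', prepend. Next row=LF[1]=11
  step 13: row=11, L[11]='o', prepend. Next row=LF[11]=9
Reversed output: oraclepiglet$

Answer: oraclepiglet$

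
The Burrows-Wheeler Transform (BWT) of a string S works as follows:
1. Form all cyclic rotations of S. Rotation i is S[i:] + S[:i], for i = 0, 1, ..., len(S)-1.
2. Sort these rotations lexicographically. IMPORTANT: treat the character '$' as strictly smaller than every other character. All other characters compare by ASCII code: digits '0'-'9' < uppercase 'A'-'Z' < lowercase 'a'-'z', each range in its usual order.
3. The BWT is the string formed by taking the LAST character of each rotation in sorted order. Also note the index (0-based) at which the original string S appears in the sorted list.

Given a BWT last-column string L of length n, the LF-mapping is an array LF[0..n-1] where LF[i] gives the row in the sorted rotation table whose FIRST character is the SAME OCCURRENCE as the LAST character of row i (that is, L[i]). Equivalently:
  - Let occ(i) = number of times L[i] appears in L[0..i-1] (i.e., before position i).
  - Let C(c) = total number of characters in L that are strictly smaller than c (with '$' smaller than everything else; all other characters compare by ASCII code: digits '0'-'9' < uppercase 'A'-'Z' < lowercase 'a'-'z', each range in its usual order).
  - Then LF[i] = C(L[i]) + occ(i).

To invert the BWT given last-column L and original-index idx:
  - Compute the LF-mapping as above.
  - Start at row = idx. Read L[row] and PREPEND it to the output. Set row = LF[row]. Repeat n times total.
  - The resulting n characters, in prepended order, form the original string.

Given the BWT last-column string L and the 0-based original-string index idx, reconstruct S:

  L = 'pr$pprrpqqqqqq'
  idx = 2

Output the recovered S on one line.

LF mapping: 1 11 0 2 3 12 13 4 5 6 7 8 9 10
Walk LF starting at row 2, prepending L[row]:
  step 1: row=2, L[2]='$', prepend. Next row=LF[2]=0
  step 2: row=0, L[0]='p', prepend. Next row=LF[0]=1
  step 3: row=1, L[1]='r', prepend. Next row=LF[1]=11
  step 4: row=11, L[11]='q', prepend. Next row=LF[11]=8
  step 5: row=8, L[8]='q', prepend. Next row=LF[8]=5
  step 6: row=5, L[5]='r', prepend. Next row=LF[5]=12
  step 7: row=12, L[12]='q', prepend. Next row=LF[12]=9
  step 8: row=9, L[9]='q', prepend. Next row=LF[9]=6
  step 9: row=6, L[6]='r', prepend. Next row=LF[6]=13
  step 10: row=13, L[13]='q', prepend. Next row=LF[13]=10
  step 11: row=10, L[10]='q', prepend. Next row=LF[10]=7
  step 12: row=7, L[7]='p', prepend. Next row=LF[7]=4
  step 13: row=4, L[4]='p', prepend. Next row=LF[4]=3
  step 14: row=3, L[3]='p', prepend. Next row=LF[3]=2
Reversed output: pppqqrqqrqqrp$

Answer: pppqqrqqrqqrp$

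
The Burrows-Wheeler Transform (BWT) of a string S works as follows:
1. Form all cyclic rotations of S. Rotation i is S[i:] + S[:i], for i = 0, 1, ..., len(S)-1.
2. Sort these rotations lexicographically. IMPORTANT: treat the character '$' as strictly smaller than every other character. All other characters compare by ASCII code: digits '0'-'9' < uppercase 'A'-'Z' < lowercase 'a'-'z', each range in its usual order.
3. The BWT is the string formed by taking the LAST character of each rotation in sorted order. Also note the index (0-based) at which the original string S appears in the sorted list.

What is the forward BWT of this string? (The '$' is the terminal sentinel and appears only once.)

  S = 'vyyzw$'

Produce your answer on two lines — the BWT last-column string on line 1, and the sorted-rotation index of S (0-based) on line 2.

All 6 rotations (rotation i = S[i:]+S[:i]):
  rot[0] = vyyzw$
  rot[1] = yyzw$v
  rot[2] = yzw$vy
  rot[3] = zw$vyy
  rot[4] = w$vyyz
  rot[5] = $vyyzw
Sorted (with $ < everything):
  sorted[0] = $vyyzw  (last char: 'w')
  sorted[1] = vyyzw$  (last char: '$')
  sorted[2] = w$vyyz  (last char: 'z')
  sorted[3] = yyzw$v  (last char: 'v')
  sorted[4] = yzw$vy  (last char: 'y')
  sorted[5] = zw$vyy  (last char: 'y')
Last column: w$zvyy
Original string S is at sorted index 1

Answer: w$zvyy
1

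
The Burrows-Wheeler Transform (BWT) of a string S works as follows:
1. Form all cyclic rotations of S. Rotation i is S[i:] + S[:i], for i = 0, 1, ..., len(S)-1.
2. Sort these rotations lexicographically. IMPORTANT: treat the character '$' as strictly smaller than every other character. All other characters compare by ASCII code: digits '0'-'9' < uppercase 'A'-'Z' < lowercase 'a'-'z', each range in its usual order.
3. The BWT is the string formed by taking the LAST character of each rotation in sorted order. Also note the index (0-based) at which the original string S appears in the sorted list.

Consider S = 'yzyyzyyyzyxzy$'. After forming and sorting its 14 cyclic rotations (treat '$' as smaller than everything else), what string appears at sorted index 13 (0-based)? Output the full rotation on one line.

All 14 rotations (rotation i = S[i:]+S[:i]):
  rot[0] = yzyyzyyyzyxzy$
  rot[1] = zyyzyyyzyxzy$y
  rot[2] = yyzyyyzyxzy$yz
  rot[3] = yzyyyzyxzy$yzy
  rot[4] = zyyyzyxzy$yzyy
  rot[5] = yyyzyxzy$yzyyz
  rot[6] = yyzyxzy$yzyyzy
  rot[7] = yzyxzy$yzyyzyy
  rot[8] = zyxzy$yzyyzyyy
  rot[9] = yxzy$yzyyzyyyz
  rot[10] = xzy$yzyyzyyyzy
  rot[11] = zy$yzyyzyyyzyx
  rot[12] = y$yzyyzyyyzyxz
  rot[13] = $yzyyzyyyzyxzy
Sorted (with $ < everything):
  sorted[0] = $yzyyzyyyzyxzy
  sorted[1] = xzy$yzyyzyyyzy
  sorted[2] = y$yzyyzyyyzyxz
  sorted[3] = yxzy$yzyyzyyyz
  sorted[4] = yyyzyxzy$yzyyz
  sorted[5] = yyzyxzy$yzyyzy
  sorted[6] = yyzyyyzyxzy$yz
  sorted[7] = yzyxzy$yzyyzyy
  sorted[8] = yzyyyzyxzy$yzy
  sorted[9] = yzyyzyyyzyxzy$
  sorted[10] = zy$yzyyzyyyzyx
  sorted[11] = zyxzy$yzyyzyyy
  sorted[12] = zyyyzyxzy$yzyy
  sorted[13] = zyyzyyyzyxzy$y
sorted[13] = zyyzyyyzyxzy$y

Answer: zyyzyyyzyxzy$y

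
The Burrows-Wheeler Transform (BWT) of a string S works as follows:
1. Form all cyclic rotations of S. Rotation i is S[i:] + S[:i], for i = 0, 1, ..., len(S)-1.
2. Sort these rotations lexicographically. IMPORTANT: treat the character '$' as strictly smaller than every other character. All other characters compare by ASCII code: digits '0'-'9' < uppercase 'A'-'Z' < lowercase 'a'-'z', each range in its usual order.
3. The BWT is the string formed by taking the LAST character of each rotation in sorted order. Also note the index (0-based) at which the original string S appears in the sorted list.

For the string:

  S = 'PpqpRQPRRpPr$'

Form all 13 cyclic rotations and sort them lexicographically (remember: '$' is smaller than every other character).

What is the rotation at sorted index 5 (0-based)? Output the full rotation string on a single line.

Answer: RQPRRpPr$Ppqp

Derivation:
All 13 rotations (rotation i = S[i:]+S[:i]):
  rot[0] = PpqpRQPRRpPr$
  rot[1] = pqpRQPRRpPr$P
  rot[2] = qpRQPRRpPr$Pp
  rot[3] = pRQPRRpPr$Ppq
  rot[4] = RQPRRpPr$Ppqp
  rot[5] = QPRRpPr$PpqpR
  rot[6] = PRRpPr$PpqpRQ
  rot[7] = RRpPr$PpqpRQP
  rot[8] = RpPr$PpqpRQPR
  rot[9] = pPr$PpqpRQPRR
  rot[10] = Pr$PpqpRQPRRp
  rot[11] = r$PpqpRQPRRpP
  rot[12] = $PpqpRQPRRpPr
Sorted (with $ < everything):
  sorted[0] = $PpqpRQPRRpPr
  sorted[1] = PRRpPr$PpqpRQ
  sorted[2] = PpqpRQPRRpPr$
  sorted[3] = Pr$PpqpRQPRRp
  sorted[4] = QPRRpPr$PpqpR
  sorted[5] = RQPRRpPr$Ppqp
  sorted[6] = RRpPr$PpqpRQP
  sorted[7] = RpPr$PpqpRQPR
  sorted[8] = pPr$PpqpRQPRR
  sorted[9] = pRQPRRpPr$Ppq
  sorted[10] = pqpRQPRRpPr$P
  sorted[11] = qpRQPRRpPr$Pp
  sorted[12] = r$PpqpRQPRRpP
sorted[5] = RQPRRpPr$Ppqp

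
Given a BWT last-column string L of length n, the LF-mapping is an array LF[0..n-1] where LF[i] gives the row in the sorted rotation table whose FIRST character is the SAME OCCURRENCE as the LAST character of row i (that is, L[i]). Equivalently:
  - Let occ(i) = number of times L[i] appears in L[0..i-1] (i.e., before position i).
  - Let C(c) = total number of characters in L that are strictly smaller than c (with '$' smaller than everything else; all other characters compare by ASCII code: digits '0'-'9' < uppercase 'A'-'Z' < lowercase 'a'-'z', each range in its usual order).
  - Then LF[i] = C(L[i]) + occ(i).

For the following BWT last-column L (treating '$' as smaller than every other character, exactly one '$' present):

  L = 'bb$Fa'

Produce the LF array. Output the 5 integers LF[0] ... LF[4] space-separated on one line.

Answer: 3 4 0 1 2

Derivation:
Char counts: '$':1, 'F':1, 'a':1, 'b':2
C (first-col start): C('$')=0, C('F')=1, C('a')=2, C('b')=3
L[0]='b': occ=0, LF[0]=C('b')+0=3+0=3
L[1]='b': occ=1, LF[1]=C('b')+1=3+1=4
L[2]='$': occ=0, LF[2]=C('$')+0=0+0=0
L[3]='F': occ=0, LF[3]=C('F')+0=1+0=1
L[4]='a': occ=0, LF[4]=C('a')+0=2+0=2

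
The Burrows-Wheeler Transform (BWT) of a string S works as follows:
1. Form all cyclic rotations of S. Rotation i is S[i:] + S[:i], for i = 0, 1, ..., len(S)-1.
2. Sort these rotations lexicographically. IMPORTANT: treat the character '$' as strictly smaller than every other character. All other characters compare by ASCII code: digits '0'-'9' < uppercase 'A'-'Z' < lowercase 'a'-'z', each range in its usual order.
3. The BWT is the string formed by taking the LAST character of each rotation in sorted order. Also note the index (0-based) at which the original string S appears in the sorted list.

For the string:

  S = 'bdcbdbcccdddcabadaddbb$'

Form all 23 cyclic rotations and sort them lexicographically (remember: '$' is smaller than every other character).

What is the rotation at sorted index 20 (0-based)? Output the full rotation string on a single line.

Answer: ddbb$bdcbdbcccdddcabada

Derivation:
All 23 rotations (rotation i = S[i:]+S[:i]):
  rot[0] = bdcbdbcccdddcabadaddbb$
  rot[1] = dcbdbcccdddcabadaddbb$b
  rot[2] = cbdbcccdddcabadaddbb$bd
  rot[3] = bdbcccdddcabadaddbb$bdc
  rot[4] = dbcccdddcabadaddbb$bdcb
  rot[5] = bcccdddcabadaddbb$bdcbd
  rot[6] = cccdddcabadaddbb$bdcbdb
  rot[7] = ccdddcabadaddbb$bdcbdbc
  rot[8] = cdddcabadaddbb$bdcbdbcc
  rot[9] = dddcabadaddbb$bdcbdbccc
  rot[10] = ddcabadaddbb$bdcbdbcccd
  rot[11] = dcabadaddbb$bdcbdbcccdd
  rot[12] = cabadaddbb$bdcbdbcccddd
  rot[13] = abadaddbb$bdcbdbcccdddc
  rot[14] = badaddbb$bdcbdbcccdddca
  rot[15] = adaddbb$bdcbdbcccdddcab
  rot[16] = daddbb$bdcbdbcccdddcaba
  rot[17] = addbb$bdcbdbcccdddcabad
  rot[18] = ddbb$bdcbdbcccdddcabada
  rot[19] = dbb$bdcbdbcccdddcabadad
  rot[20] = bb$bdcbdbcccdddcabadadd
  rot[21] = b$bdcbdbcccdddcabadaddb
  rot[22] = $bdcbdbcccdddcabadaddbb
Sorted (with $ < everything):
  sorted[0] = $bdcbdbcccdddcabadaddbb
  sorted[1] = abadaddbb$bdcbdbcccdddc
  sorted[2] = adaddbb$bdcbdbcccdddcab
  sorted[3] = addbb$bdcbdbcccdddcabad
  sorted[4] = b$bdcbdbcccdddcabadaddb
  sorted[5] = badaddbb$bdcbdbcccdddca
  sorted[6] = bb$bdcbdbcccdddcabadadd
  sorted[7] = bcccdddcabadaddbb$bdcbd
  sorted[8] = bdbcccdddcabadaddbb$bdc
  sorted[9] = bdcbdbcccdddcabadaddbb$
  sorted[10] = cabadaddbb$bdcbdbcccddd
  sorted[11] = cbdbcccdddcabadaddbb$bd
  sorted[12] = cccdddcabadaddbb$bdcbdb
  sorted[13] = ccdddcabadaddbb$bdcbdbc
  sorted[14] = cdddcabadaddbb$bdcbdbcc
  sorted[15] = daddbb$bdcbdbcccdddcaba
  sorted[16] = dbb$bdcbdbcccdddcabadad
  sorted[17] = dbcccdddcabadaddbb$bdcb
  sorted[18] = dcabadaddbb$bdcbdbcccdd
  sorted[19] = dcbdbcccdddcabadaddbb$b
  sorted[20] = ddbb$bdcbdbcccdddcabada
  sorted[21] = ddcabadaddbb$bdcbdbcccd
  sorted[22] = dddcabadaddbb$bdcbdbccc
sorted[20] = ddbb$bdcbdbcccdddcabada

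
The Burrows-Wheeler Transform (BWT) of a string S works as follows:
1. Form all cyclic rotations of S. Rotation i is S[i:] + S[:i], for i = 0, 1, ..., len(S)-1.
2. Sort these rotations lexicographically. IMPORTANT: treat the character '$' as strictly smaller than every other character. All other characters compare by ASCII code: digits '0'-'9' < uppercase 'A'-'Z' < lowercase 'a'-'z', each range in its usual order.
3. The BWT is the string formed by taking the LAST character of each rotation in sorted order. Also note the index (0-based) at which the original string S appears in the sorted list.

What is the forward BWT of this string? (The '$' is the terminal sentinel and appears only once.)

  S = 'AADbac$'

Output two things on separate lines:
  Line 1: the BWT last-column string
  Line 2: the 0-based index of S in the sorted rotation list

All 7 rotations (rotation i = S[i:]+S[:i]):
  rot[0] = AADbac$
  rot[1] = ADbac$A
  rot[2] = Dbac$AA
  rot[3] = bac$AAD
  rot[4] = ac$AADb
  rot[5] = c$AADba
  rot[6] = $AADbac
Sorted (with $ < everything):
  sorted[0] = $AADbac  (last char: 'c')
  sorted[1] = AADbac$  (last char: '$')
  sorted[2] = ADbac$A  (last char: 'A')
  sorted[3] = Dbac$AA  (last char: 'A')
  sorted[4] = ac$AADb  (last char: 'b')
  sorted[5] = bac$AAD  (last char: 'D')
  sorted[6] = c$AADba  (last char: 'a')
Last column: c$AAbDa
Original string S is at sorted index 1

Answer: c$AAbDa
1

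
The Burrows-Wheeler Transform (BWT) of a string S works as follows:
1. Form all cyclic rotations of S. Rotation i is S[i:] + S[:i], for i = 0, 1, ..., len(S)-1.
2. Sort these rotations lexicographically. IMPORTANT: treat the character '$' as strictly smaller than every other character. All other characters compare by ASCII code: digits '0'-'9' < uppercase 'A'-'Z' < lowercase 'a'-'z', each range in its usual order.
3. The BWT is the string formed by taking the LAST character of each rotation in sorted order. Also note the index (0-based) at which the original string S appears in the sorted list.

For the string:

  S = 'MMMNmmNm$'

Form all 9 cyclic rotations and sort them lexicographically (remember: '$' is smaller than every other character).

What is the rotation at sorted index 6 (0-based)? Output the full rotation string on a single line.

Answer: m$MMMNmmN

Derivation:
All 9 rotations (rotation i = S[i:]+S[:i]):
  rot[0] = MMMNmmNm$
  rot[1] = MMNmmNm$M
  rot[2] = MNmmNm$MM
  rot[3] = NmmNm$MMM
  rot[4] = mmNm$MMMN
  rot[5] = mNm$MMMNm
  rot[6] = Nm$MMMNmm
  rot[7] = m$MMMNmmN
  rot[8] = $MMMNmmNm
Sorted (with $ < everything):
  sorted[0] = $MMMNmmNm
  sorted[1] = MMMNmmNm$
  sorted[2] = MMNmmNm$M
  sorted[3] = MNmmNm$MM
  sorted[4] = Nm$MMMNmm
  sorted[5] = NmmNm$MMM
  sorted[6] = m$MMMNmmN
  sorted[7] = mNm$MMMNm
  sorted[8] = mmNm$MMMN
sorted[6] = m$MMMNmmN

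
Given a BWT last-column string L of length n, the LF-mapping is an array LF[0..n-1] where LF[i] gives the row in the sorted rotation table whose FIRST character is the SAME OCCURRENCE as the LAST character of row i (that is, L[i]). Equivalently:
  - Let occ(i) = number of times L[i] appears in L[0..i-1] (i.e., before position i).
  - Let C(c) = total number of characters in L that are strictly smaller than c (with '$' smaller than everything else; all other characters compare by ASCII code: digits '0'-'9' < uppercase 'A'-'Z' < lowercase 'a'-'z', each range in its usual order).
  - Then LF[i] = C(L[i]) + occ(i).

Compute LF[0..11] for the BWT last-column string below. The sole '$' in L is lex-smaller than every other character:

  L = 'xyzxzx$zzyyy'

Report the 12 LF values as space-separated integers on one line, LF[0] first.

Answer: 1 4 8 2 9 3 0 10 11 5 6 7

Derivation:
Char counts: '$':1, 'x':3, 'y':4, 'z':4
C (first-col start): C('$')=0, C('x')=1, C('y')=4, C('z')=8
L[0]='x': occ=0, LF[0]=C('x')+0=1+0=1
L[1]='y': occ=0, LF[1]=C('y')+0=4+0=4
L[2]='z': occ=0, LF[2]=C('z')+0=8+0=8
L[3]='x': occ=1, LF[3]=C('x')+1=1+1=2
L[4]='z': occ=1, LF[4]=C('z')+1=8+1=9
L[5]='x': occ=2, LF[5]=C('x')+2=1+2=3
L[6]='$': occ=0, LF[6]=C('$')+0=0+0=0
L[7]='z': occ=2, LF[7]=C('z')+2=8+2=10
L[8]='z': occ=3, LF[8]=C('z')+3=8+3=11
L[9]='y': occ=1, LF[9]=C('y')+1=4+1=5
L[10]='y': occ=2, LF[10]=C('y')+2=4+2=6
L[11]='y': occ=3, LF[11]=C('y')+3=4+3=7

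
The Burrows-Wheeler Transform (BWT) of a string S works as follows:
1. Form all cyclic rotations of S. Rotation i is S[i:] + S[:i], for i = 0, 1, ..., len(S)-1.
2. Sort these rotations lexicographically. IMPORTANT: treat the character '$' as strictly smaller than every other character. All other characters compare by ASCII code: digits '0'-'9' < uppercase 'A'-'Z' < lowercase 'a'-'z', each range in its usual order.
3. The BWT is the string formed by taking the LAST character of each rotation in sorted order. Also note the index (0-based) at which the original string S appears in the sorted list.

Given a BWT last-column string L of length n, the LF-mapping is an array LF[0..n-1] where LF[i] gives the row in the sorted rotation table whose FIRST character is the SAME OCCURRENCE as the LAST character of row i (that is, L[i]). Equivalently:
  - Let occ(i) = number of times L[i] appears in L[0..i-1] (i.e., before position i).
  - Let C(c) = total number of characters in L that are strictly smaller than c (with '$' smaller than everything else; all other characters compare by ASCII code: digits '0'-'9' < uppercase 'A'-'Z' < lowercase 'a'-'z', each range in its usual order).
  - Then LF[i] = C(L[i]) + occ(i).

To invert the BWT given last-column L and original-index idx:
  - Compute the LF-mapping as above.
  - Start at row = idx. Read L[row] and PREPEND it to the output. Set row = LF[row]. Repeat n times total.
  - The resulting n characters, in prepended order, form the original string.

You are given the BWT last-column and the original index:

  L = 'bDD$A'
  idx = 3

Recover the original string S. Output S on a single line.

LF mapping: 4 2 3 0 1
Walk LF starting at row 3, prepending L[row]:
  step 1: row=3, L[3]='$', prepend. Next row=LF[3]=0
  step 2: row=0, L[0]='b', prepend. Next row=LF[0]=4
  step 3: row=4, L[4]='A', prepend. Next row=LF[4]=1
  step 4: row=1, L[1]='D', prepend. Next row=LF[1]=2
  step 5: row=2, L[2]='D', prepend. Next row=LF[2]=3
Reversed output: DDAb$

Answer: DDAb$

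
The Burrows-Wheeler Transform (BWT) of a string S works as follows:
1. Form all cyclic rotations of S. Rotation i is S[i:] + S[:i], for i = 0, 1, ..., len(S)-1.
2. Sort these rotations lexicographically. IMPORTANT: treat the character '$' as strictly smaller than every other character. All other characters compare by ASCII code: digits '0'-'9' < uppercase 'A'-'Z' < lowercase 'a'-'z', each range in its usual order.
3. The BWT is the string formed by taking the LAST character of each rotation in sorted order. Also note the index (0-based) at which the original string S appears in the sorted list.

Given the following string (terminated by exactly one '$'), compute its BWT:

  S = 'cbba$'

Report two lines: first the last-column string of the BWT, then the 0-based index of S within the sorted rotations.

Answer: abbc$
4

Derivation:
All 5 rotations (rotation i = S[i:]+S[:i]):
  rot[0] = cbba$
  rot[1] = bba$c
  rot[2] = ba$cb
  rot[3] = a$cbb
  rot[4] = $cbba
Sorted (with $ < everything):
  sorted[0] = $cbba  (last char: 'a')
  sorted[1] = a$cbb  (last char: 'b')
  sorted[2] = ba$cb  (last char: 'b')
  sorted[3] = bba$c  (last char: 'c')
  sorted[4] = cbba$  (last char: '$')
Last column: abbc$
Original string S is at sorted index 4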